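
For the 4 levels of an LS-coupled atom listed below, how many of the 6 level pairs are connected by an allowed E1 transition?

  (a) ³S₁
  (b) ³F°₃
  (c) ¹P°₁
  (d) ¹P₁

(a)–(b): forbidden (ΔL, ΔJ).
(a)–(c): forbidden (ΔS).
(a)–(d): forbidden (parity, ΔS).
(b)–(c): forbidden (parity, ΔS, ΔL, ΔJ).
(b)–(d): forbidden (ΔS, ΔL, ΔJ).
(c)–(d): allowed.
Allowed pairs: 1 of 6.

1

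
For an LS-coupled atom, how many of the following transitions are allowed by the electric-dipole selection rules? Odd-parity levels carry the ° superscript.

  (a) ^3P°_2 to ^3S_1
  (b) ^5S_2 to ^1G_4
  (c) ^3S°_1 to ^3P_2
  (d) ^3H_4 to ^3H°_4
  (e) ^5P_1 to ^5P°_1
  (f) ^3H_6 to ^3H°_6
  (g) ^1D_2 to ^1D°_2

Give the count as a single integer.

6

(a) allowed
(b) forbidden (parity, ΔS, ΔL, ΔJ fail)
(c) allowed
(d) allowed
(e) allowed
(f) allowed
(g) allowed
Total allowed: 6 of 7.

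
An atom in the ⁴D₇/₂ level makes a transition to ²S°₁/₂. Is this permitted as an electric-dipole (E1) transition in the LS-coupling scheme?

forbidden

Reading off the term symbols: S 3/2→1/2, L 2→0, J 7/2→1/2, parity even→odd.
Parity must change: even → odd — passes.
ΔS = 0: S: 3/2 → 1/2 — fails.
ΔL = 0, ±1 (not L=0↔0): L: 2 → 0, ΔL = -2 — fails.
ΔJ = 0, ±1 (not J=0↔0): J: 7/2 → 1/2, ΔJ = -3 — fails.
Rule(s) violated: ΔS, ΔL, ΔJ.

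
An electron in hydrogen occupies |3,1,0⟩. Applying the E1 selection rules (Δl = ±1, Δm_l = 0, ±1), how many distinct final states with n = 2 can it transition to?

E1 requires Δl = ±1, so l_f ∈ {0, 2}; with 0 ≤ l_f ≤ n_f−1 = 1, the allowed l_f values are {0}.
For l_f = 0: m_f ∈ {m_i−1, m_i, m_i+1} ∩ [−0, 0] = {0} → 1 state.
Total: 1.

1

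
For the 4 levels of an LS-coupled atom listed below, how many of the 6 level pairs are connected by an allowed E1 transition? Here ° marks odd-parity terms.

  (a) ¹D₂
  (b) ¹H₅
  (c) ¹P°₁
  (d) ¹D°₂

2

(a)–(b): forbidden (parity, ΔL, ΔJ).
(a)–(c): allowed.
(a)–(d): allowed.
(b)–(c): forbidden (ΔL, ΔJ).
(b)–(d): forbidden (ΔL, ΔJ).
(c)–(d): forbidden (parity).
Allowed pairs: 2 of 6.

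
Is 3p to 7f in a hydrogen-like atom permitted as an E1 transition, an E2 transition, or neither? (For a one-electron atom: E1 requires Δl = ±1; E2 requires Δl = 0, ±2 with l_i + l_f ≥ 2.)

Δl = 3 − 1 = +2; l_i + l_f = 4.
E1 (Δl = ±1): not satisfied.
E2 (Δl = 0,±2, l_i+l_f ≥ 2): satisfied.

E2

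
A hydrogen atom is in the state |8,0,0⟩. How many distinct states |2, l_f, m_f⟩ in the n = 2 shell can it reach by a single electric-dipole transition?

E1 requires Δl = ±1, so l_f ∈ {-1, 1}; with 0 ≤ l_f ≤ n_f−1 = 1, the allowed l_f values are {1}.
For l_f = 1: m_f ∈ {m_i−1, m_i, m_i+1} ∩ [−1, 1] = {-1, 0, 1} → 3 states.
Total: 3.

3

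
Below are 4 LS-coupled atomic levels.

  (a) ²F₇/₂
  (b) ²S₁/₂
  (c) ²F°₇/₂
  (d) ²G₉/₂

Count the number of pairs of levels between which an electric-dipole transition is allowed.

(a)–(b): forbidden (parity, ΔL, ΔJ).
(a)–(c): allowed.
(a)–(d): forbidden (parity).
(b)–(c): forbidden (ΔL, ΔJ).
(b)–(d): forbidden (parity, ΔL, ΔJ).
(c)–(d): allowed.
Allowed pairs: 2 of 6.

2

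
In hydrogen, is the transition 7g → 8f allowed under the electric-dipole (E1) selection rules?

l: 4 → 3 (Δl = -1). Δl = ±1 ✓.
All E1 selection rules are satisfied.

allowed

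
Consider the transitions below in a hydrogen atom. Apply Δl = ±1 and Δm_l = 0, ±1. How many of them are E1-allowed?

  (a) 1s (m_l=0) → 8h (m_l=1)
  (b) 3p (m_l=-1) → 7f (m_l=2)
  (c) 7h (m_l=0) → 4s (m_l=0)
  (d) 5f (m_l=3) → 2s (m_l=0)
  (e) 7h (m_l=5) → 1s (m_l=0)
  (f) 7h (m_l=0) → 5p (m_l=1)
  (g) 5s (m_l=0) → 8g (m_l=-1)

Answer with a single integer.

(a) forbidden — Δl = +5 (E1 requires Δl = ±1)
(b) forbidden — Δl = +2 (E1 requires Δl = ±1); Δm_l = +3 (E1 requires Δm_l = 0, ±1)
(c) forbidden — Δl = -5 (E1 requires Δl = ±1)
(d) forbidden — Δl = -3 (E1 requires Δl = ±1); Δm_l = -3 (E1 requires Δm_l = 0, ±1)
(e) forbidden — Δl = -5 (E1 requires Δl = ±1); Δm_l = -5 (E1 requires Δm_l = 0, ±1)
(f) forbidden — Δl = -4 (E1 requires Δl = ±1)
(g) forbidden — Δl = +4 (E1 requires Δl = ±1)
Total allowed: 0 of 7.

0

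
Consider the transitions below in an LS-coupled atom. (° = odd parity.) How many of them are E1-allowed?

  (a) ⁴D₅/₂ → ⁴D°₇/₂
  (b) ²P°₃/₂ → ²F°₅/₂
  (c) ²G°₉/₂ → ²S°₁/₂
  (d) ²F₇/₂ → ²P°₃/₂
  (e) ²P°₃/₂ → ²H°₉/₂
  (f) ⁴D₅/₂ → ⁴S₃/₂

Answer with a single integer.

(a) allowed
(b) forbidden (parity, ΔL fail)
(c) forbidden (parity, ΔL, ΔJ fail)
(d) forbidden (ΔL, ΔJ fail)
(e) forbidden (parity, ΔL, ΔJ fail)
(f) forbidden (parity, ΔL fail)
Total allowed: 1 of 6.

1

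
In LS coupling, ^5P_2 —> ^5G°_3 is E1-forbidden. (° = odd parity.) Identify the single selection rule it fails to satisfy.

Initial level: S=2, L=1, J=2, parity even. Final level: S=2, L=4, J=3, parity odd.
Parity must change: even → odd — passes.
ΔS = 0: S: 2 → 2 — passes.
ΔL = 0, ±1 (not L=0↔0): L: 1 → 4, ΔL = +3 — fails.
ΔJ = 0, ±1 (not J=0↔0): J: 2 → 3, ΔJ = +1 — passes.

the ΔL = 0, ±1 rule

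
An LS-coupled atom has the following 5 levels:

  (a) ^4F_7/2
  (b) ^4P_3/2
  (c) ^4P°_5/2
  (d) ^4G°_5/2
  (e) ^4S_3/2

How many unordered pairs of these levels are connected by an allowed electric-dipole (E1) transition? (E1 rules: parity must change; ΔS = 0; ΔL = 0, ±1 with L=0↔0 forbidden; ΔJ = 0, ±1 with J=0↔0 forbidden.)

3

(a)–(b): forbidden (parity, ΔL, ΔJ).
(a)–(c): forbidden (ΔL).
(a)–(d): allowed.
(a)–(e): forbidden (parity, ΔL, ΔJ).
(b)–(c): allowed.
(b)–(d): forbidden (ΔL).
(b)–(e): forbidden (parity).
(c)–(d): forbidden (parity, ΔL).
(c)–(e): allowed.
(d)–(e): forbidden (ΔL).
Allowed pairs: 3 of 10.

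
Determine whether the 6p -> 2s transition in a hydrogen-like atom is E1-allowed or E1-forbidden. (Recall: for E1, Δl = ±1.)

allowed

Initial l = 1, final l = 0, so Δl = -1. E1 requires Δl = ±1: passes.
All E1 selection rules are satisfied.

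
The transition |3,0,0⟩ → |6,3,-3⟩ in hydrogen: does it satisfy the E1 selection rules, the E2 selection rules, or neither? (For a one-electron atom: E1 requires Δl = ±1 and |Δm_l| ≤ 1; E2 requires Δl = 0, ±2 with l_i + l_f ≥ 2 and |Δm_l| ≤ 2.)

Δl = 3 − 0 = +3; l_i + l_f = 3.
Δm_l = -3.
E1 (Δl = ±1, |Δm_l| ≤ 1): not satisfied.
E2 (Δl = 0,±2, l_i+l_f ≥ 2, |Δm_l| ≤ 2): not satisfied.

neither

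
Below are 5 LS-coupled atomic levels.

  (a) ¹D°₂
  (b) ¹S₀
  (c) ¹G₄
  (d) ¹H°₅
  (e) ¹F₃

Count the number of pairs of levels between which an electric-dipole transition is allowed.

(a)–(b): forbidden (ΔL, ΔJ).
(a)–(c): forbidden (ΔL, ΔJ).
(a)–(d): forbidden (parity, ΔL, ΔJ).
(a)–(e): allowed.
(b)–(c): forbidden (parity, ΔL, ΔJ).
(b)–(d): forbidden (ΔL, ΔJ).
(b)–(e): forbidden (parity, ΔL, ΔJ).
(c)–(d): allowed.
(c)–(e): forbidden (parity).
(d)–(e): forbidden (ΔL, ΔJ).
Allowed pairs: 2 of 10.

2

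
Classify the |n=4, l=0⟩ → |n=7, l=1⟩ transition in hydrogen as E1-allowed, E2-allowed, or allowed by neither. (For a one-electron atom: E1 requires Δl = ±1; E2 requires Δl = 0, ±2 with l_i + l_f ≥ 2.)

E1

Δl = 1 − 0 = +1; l_i + l_f = 1.
E1 (Δl = ±1): satisfied.
E2 (Δl = 0,±2, l_i+l_f ≥ 2): not satisfied.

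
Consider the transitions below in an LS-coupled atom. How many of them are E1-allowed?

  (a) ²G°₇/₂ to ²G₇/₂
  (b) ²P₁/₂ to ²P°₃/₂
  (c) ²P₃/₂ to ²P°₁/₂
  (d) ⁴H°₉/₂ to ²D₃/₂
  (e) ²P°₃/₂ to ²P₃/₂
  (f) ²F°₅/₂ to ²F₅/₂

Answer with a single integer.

(a) allowed
(b) allowed
(c) allowed
(d) forbidden (ΔS, ΔL, ΔJ fail)
(e) allowed
(f) allowed
Total allowed: 5 of 6.

5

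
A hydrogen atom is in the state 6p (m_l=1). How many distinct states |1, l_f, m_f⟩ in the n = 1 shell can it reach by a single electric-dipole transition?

E1 requires Δl = ±1, so l_f ∈ {0, 2}; with 0 ≤ l_f ≤ n_f−1 = 0, the allowed l_f values are {0}.
For l_f = 0: m_f ∈ {m_i−1, m_i, m_i+1} ∩ [−0, 0] = {0} → 1 state.
Total: 1.

1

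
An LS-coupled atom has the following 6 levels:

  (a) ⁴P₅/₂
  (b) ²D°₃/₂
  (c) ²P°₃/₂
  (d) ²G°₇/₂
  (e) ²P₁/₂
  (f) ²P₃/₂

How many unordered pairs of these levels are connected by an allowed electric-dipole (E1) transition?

(a)–(b): forbidden (ΔS).
(a)–(c): forbidden (ΔS).
(a)–(d): forbidden (ΔS, ΔL).
(a)–(e): forbidden (parity, ΔS, ΔJ).
(a)–(f): forbidden (parity, ΔS).
(b)–(c): forbidden (parity).
(b)–(d): forbidden (parity, ΔL, ΔJ).
(b)–(e): allowed.
(b)–(f): allowed.
(c)–(d): forbidden (parity, ΔL, ΔJ).
(c)–(e): allowed.
(c)–(f): allowed.
(d)–(e): forbidden (ΔL, ΔJ).
(d)–(f): forbidden (ΔL, ΔJ).
(e)–(f): forbidden (parity).
Allowed pairs: 4 of 15.

4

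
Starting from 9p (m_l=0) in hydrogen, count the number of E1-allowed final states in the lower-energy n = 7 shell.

E1 requires Δl = ±1, so l_f ∈ {0, 2}; with 0 ≤ l_f ≤ n_f−1 = 6, the allowed l_f values are {0, 2}.
For l_f = 0: m_f ∈ {m_i−1, m_i, m_i+1} ∩ [−0, 0] = {0} → 1 state.
For l_f = 2: m_f ∈ {m_i−1, m_i, m_i+1} ∩ [−2, 2] = {-1, 0, 1} → 3 states.
Total: 4.

4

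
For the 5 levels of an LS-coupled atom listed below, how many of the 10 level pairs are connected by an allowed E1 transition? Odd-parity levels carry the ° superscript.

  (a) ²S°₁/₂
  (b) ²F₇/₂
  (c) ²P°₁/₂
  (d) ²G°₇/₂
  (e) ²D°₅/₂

(a)–(b): forbidden (ΔL, ΔJ).
(a)–(c): forbidden (parity).
(a)–(d): forbidden (parity, ΔL, ΔJ).
(a)–(e): forbidden (parity, ΔL, ΔJ).
(b)–(c): forbidden (ΔL, ΔJ).
(b)–(d): allowed.
(b)–(e): allowed.
(c)–(d): forbidden (parity, ΔL, ΔJ).
(c)–(e): forbidden (parity, ΔJ).
(d)–(e): forbidden (parity, ΔL).
Allowed pairs: 2 of 10.

2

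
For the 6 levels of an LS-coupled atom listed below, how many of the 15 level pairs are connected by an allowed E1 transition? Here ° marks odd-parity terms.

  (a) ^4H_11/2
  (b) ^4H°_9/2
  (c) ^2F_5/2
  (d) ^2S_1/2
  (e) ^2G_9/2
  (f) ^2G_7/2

1

(a)–(b): allowed.
(a)–(c): forbidden (parity, ΔS, ΔL, ΔJ).
(a)–(d): forbidden (parity, ΔS, ΔL, ΔJ).
(a)–(e): forbidden (parity, ΔS).
(a)–(f): forbidden (parity, ΔS, ΔJ).
(b)–(c): forbidden (ΔS, ΔL, ΔJ).
(b)–(d): forbidden (ΔS, ΔL, ΔJ).
(b)–(e): forbidden (ΔS).
(b)–(f): forbidden (ΔS).
(c)–(d): forbidden (parity, ΔL, ΔJ).
(c)–(e): forbidden (parity, ΔJ).
(c)–(f): forbidden (parity).
(d)–(e): forbidden (parity, ΔL, ΔJ).
(d)–(f): forbidden (parity, ΔL, ΔJ).
(e)–(f): forbidden (parity).
Allowed pairs: 1 of 15.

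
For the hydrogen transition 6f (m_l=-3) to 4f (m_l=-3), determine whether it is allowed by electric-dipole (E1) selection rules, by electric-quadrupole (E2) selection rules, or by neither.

E2

Δl = 3 − 3 = +0; l_i + l_f = 6.
Δm_l = +0.
E1 (Δl = ±1, |Δm_l| ≤ 1): not satisfied.
E2 (Δl = 0,±2, l_i+l_f ≥ 2, |Δm_l| ≤ 2): satisfied.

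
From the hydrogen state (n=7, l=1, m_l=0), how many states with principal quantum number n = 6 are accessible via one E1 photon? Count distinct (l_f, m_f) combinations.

4

E1 requires Δl = ±1, so l_f ∈ {0, 2}; with 0 ≤ l_f ≤ n_f−1 = 5, the allowed l_f values are {0, 2}.
For l_f = 0: m_f ∈ {m_i−1, m_i, m_i+1} ∩ [−0, 0] = {0} → 1 state.
For l_f = 2: m_f ∈ {m_i−1, m_i, m_i+1} ∩ [−2, 2] = {-1, 0, 1} → 3 states.
Total: 4.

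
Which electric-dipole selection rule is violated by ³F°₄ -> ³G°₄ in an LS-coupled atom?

parity

Initial level: S=1, L=3, J=4, parity odd. Final level: S=1, L=4, J=4, parity odd.
Parity must change: odd → odd — fails.
ΔS = 0: S: 1 → 1 — passes.
ΔL = 0, ±1 (not L=0↔0): L: 3 → 4, ΔL = +1 — passes.
ΔJ = 0, ±1 (not J=0↔0): J: 4 → 4, ΔJ = +0 — passes.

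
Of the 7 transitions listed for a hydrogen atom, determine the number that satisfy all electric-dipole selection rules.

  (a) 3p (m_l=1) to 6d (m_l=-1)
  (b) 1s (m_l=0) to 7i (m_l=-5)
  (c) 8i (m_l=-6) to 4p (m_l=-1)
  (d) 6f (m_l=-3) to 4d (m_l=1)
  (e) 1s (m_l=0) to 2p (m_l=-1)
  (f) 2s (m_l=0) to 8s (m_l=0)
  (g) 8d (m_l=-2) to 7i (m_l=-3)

(a) forbidden — Δm_l = -2 (E1 requires Δm_l = 0, ±1)
(b) forbidden — Δl = +6 (E1 requires Δl = ±1); Δm_l = -5 (E1 requires Δm_l = 0, ±1)
(c) forbidden — Δl = -5 (E1 requires Δl = ±1); Δm_l = +5 (E1 requires Δm_l = 0, ±1)
(d) forbidden — Δm_l = +4 (E1 requires Δm_l = 0, ±1)
(e) allowed
(f) forbidden — Δl = +0 (E1 requires Δl = ±1)
(g) forbidden — Δl = +4 (E1 requires Δl = ±1)
Total allowed: 1 of 7.

1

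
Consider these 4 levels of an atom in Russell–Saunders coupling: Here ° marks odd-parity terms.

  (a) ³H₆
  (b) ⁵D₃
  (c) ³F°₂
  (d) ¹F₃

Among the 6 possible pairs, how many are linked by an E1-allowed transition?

0

(a)–(b): forbidden (parity, ΔS, ΔL, ΔJ).
(a)–(c): forbidden (ΔL, ΔJ).
(a)–(d): forbidden (parity, ΔS, ΔL, ΔJ).
(b)–(c): forbidden (ΔS).
(b)–(d): forbidden (parity, ΔS).
(c)–(d): forbidden (ΔS).
Allowed pairs: 0 of 6.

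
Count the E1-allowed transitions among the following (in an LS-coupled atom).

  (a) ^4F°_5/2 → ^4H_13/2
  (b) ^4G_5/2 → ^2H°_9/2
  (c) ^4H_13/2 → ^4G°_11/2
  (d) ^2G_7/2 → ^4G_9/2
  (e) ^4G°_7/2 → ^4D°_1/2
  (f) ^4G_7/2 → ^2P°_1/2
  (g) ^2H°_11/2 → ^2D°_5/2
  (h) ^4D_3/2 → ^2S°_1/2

1

(a) forbidden (ΔL, ΔJ fail)
(b) forbidden (ΔS, ΔJ fail)
(c) allowed
(d) forbidden (parity, ΔS fail)
(e) forbidden (parity, ΔL, ΔJ fail)
(f) forbidden (ΔS, ΔL, ΔJ fail)
(g) forbidden (parity, ΔL, ΔJ fail)
(h) forbidden (ΔS, ΔL fail)
Total allowed: 1 of 8.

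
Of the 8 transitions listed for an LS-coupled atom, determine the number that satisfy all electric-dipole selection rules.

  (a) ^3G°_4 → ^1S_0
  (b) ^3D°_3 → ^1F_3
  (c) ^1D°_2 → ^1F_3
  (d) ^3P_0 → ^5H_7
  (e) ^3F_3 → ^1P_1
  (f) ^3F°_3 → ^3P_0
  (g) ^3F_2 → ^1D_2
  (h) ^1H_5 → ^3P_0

1

(a) forbidden (ΔS, ΔL, ΔJ fail)
(b) forbidden (ΔS fails)
(c) allowed
(d) forbidden (parity, ΔS, ΔL, ΔJ fail)
(e) forbidden (parity, ΔS, ΔL, ΔJ fail)
(f) forbidden (ΔL, ΔJ fail)
(g) forbidden (parity, ΔS fail)
(h) forbidden (parity, ΔS, ΔL, ΔJ fail)
Total allowed: 1 of 8.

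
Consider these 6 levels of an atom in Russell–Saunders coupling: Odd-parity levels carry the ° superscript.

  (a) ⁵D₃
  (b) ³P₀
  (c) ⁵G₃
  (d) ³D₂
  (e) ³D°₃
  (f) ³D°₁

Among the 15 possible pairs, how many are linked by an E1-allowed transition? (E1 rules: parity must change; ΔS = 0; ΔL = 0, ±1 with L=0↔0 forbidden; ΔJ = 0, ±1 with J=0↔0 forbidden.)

(a)–(b): forbidden (parity, ΔS, ΔJ).
(a)–(c): forbidden (parity, ΔL).
(a)–(d): forbidden (parity, ΔS).
(a)–(e): forbidden (ΔS).
(a)–(f): forbidden (ΔS, ΔJ).
(b)–(c): forbidden (parity, ΔS, ΔL, ΔJ).
(b)–(d): forbidden (parity, ΔJ).
(b)–(e): forbidden (ΔJ).
(b)–(f): allowed.
(c)–(d): forbidden (parity, ΔS, ΔL).
(c)–(e): forbidden (ΔS, ΔL).
(c)–(f): forbidden (ΔS, ΔL, ΔJ).
(d)–(e): allowed.
(d)–(f): allowed.
(e)–(f): forbidden (parity, ΔJ).
Allowed pairs: 3 of 15.

3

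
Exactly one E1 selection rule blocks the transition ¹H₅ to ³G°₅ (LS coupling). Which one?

the ΔS = 0 rule

Parity must change: even → odd — satisfied.
ΔS = 0: S: 0 → 1 — violated.
ΔL = 0, ±1 (not L=0↔0): L: 5 → 4, ΔL = -1 — satisfied.
ΔJ = 0, ±1 (not J=0↔0): J: 5 → 5, ΔJ = +0 — satisfied.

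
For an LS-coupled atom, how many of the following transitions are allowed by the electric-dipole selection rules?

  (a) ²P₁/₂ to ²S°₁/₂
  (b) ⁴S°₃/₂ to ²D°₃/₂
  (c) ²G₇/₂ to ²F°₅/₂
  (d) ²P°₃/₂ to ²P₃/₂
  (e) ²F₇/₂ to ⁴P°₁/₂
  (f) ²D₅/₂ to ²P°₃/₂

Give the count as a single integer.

(a) allowed
(b) forbidden (parity, ΔS, ΔL fail)
(c) allowed
(d) allowed
(e) forbidden (ΔS, ΔL, ΔJ fail)
(f) allowed
Total allowed: 4 of 6.

4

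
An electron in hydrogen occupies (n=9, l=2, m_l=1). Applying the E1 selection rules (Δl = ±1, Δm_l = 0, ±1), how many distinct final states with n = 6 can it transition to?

5

E1 requires Δl = ±1, so l_f ∈ {1, 3}; with 0 ≤ l_f ≤ n_f−1 = 5, the allowed l_f values are {1, 3}.
For l_f = 1: m_f ∈ {m_i−1, m_i, m_i+1} ∩ [−1, 1] = {0, 1} → 2 states.
For l_f = 3: m_f ∈ {m_i−1, m_i, m_i+1} ∩ [−3, 3] = {0, 1, 2} → 3 states.
Total: 5.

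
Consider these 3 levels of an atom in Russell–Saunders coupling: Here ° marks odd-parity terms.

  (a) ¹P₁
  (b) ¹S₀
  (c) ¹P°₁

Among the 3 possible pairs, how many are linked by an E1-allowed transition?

(a)–(b): forbidden (parity).
(a)–(c): allowed.
(b)–(c): allowed.
Allowed pairs: 2 of 3.

2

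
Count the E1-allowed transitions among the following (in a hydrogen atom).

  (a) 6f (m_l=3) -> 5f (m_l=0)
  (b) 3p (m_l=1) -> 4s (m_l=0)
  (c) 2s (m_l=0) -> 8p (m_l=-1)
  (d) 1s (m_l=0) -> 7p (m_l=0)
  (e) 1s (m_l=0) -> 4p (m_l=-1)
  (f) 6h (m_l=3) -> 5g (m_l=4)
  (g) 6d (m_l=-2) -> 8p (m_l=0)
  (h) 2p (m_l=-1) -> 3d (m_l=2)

5

(a) forbidden — Δl = +0 (E1 requires Δl = ±1); Δm_l = -3 (E1 requires Δm_l = 0, ±1)
(b) allowed
(c) allowed
(d) allowed
(e) allowed
(f) allowed
(g) forbidden — Δm_l = +2 (E1 requires Δm_l = 0, ±1)
(h) forbidden — Δm_l = +3 (E1 requires Δm_l = 0, ±1)
Total allowed: 5 of 8.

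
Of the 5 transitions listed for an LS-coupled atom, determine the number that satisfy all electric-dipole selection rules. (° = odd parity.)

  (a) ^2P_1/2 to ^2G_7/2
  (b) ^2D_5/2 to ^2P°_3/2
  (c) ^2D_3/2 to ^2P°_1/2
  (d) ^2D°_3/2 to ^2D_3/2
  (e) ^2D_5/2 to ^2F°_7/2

4

(a) forbidden (parity, ΔL, ΔJ fail)
(b) allowed
(c) allowed
(d) allowed
(e) allowed
Total allowed: 4 of 5.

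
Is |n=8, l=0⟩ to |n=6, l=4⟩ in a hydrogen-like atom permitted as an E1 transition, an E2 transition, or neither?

Δl = 4 − 0 = +4; l_i + l_f = 4.
E1 (Δl = ±1): not satisfied.
E2 (Δl = 0,±2, l_i+l_f ≥ 2): not satisfied.

neither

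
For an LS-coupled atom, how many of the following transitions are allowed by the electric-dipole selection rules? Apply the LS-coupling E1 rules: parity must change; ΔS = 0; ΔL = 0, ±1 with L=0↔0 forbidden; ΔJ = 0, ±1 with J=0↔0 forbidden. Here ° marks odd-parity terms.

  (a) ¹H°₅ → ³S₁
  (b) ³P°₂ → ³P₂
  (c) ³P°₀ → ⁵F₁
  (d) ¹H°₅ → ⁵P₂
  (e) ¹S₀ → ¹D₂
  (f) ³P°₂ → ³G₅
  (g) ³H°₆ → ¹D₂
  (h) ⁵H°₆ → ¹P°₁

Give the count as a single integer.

1

(a) forbidden (ΔS, ΔL, ΔJ fail)
(b) allowed
(c) forbidden (ΔS, ΔL fail)
(d) forbidden (ΔS, ΔL, ΔJ fail)
(e) forbidden (parity, ΔL, ΔJ fail)
(f) forbidden (ΔL, ΔJ fail)
(g) forbidden (ΔS, ΔL, ΔJ fail)
(h) forbidden (parity, ΔS, ΔL, ΔJ fail)
Total allowed: 1 of 8.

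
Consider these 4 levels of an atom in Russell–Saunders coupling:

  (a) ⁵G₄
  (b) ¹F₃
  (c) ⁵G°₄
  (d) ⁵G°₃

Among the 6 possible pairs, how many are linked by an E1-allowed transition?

(a)–(b): forbidden (parity, ΔS).
(a)–(c): allowed.
(a)–(d): allowed.
(b)–(c): forbidden (ΔS).
(b)–(d): forbidden (ΔS).
(c)–(d): forbidden (parity).
Allowed pairs: 2 of 6.

2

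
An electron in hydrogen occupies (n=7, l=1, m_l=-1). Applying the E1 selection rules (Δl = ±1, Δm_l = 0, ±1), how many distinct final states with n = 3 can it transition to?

4

E1 requires Δl = ±1, so l_f ∈ {0, 2}; with 0 ≤ l_f ≤ n_f−1 = 2, the allowed l_f values are {0, 2}.
For l_f = 0: m_f ∈ {m_i−1, m_i, m_i+1} ∩ [−0, 0] = {0} → 1 state.
For l_f = 2: m_f ∈ {m_i−1, m_i, m_i+1} ∩ [−2, 2] = {-2, -1, 0} → 3 states.
Total: 4.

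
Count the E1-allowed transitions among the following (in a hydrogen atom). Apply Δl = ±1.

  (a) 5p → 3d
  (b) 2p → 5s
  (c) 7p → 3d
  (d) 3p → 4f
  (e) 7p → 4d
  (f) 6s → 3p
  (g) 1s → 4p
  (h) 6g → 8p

(a) allowed
(b) allowed
(c) allowed
(d) forbidden — Δl = +2 (E1 requires Δl = ±1)
(e) allowed
(f) allowed
(g) allowed
(h) forbidden — Δl = -3 (E1 requires Δl = ±1)
Total allowed: 6 of 8.

6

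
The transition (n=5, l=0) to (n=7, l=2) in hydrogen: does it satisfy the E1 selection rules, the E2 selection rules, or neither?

Δl = 2 − 0 = +2; l_i + l_f = 2.
E1 (Δl = ±1): not satisfied.
E2 (Δl = 0,±2, l_i+l_f ≥ 2): satisfied.

E2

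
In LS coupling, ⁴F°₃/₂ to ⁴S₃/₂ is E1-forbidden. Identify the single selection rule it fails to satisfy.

the ΔL = 0, ±1 rule

Parity must change: odd → even — ✓.
ΔS = 0: S: 3/2 → 3/2 — ✓.
ΔL = 0, ±1 (not L=0↔0): L: 3 → 0, ΔL = -3 — ✗.
ΔJ = 0, ±1 (not J=0↔0): J: 3/2 → 3/2, ΔJ = +0 — ✓.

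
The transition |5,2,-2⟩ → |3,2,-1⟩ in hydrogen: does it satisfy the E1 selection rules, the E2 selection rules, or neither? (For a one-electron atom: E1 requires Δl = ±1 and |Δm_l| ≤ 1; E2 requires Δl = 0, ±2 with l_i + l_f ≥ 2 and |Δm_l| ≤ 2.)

Δl = 2 − 2 = +0; l_i + l_f = 4.
Δm_l = +1.
E1 (Δl = ±1, |Δm_l| ≤ 1): not satisfied.
E2 (Δl = 0,±2, l_i+l_f ≥ 2, |Δm_l| ≤ 2): satisfied.

E2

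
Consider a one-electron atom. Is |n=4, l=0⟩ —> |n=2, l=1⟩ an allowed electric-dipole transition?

Initial l = 0, final l = 1, so Δl = +1. E1 requires Δl = ±1: passes.
All E1 selection rules are satisfied.

allowed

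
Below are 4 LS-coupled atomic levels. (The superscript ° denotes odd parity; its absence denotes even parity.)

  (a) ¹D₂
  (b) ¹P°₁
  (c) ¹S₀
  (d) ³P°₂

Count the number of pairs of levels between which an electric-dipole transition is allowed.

2

(a)–(b): allowed.
(a)–(c): forbidden (parity, ΔL, ΔJ).
(a)–(d): forbidden (ΔS).
(b)–(c): allowed.
(b)–(d): forbidden (parity, ΔS).
(c)–(d): forbidden (ΔS, ΔJ).
Allowed pairs: 2 of 6.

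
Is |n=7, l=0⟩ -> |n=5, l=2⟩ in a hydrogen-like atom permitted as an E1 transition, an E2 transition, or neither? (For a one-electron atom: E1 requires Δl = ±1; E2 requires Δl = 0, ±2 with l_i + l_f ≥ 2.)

Δl = 2 − 0 = +2; l_i + l_f = 2.
E1 (Δl = ±1): not satisfied.
E2 (Δl = 0,±2, l_i+l_f ≥ 2): satisfied.

E2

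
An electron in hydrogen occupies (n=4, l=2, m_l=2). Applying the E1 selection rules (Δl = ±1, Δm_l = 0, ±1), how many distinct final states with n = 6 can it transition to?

4

E1 requires Δl = ±1, so l_f ∈ {1, 3}; with 0 ≤ l_f ≤ n_f−1 = 5, the allowed l_f values are {1, 3}.
For l_f = 1: m_f ∈ {m_i−1, m_i, m_i+1} ∩ [−1, 1] = {1} → 1 state.
For l_f = 3: m_f ∈ {m_i−1, m_i, m_i+1} ∩ [−3, 3] = {1, 2, 3} → 3 states.
Total: 4.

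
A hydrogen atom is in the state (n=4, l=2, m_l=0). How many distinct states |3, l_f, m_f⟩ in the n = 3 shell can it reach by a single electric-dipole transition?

E1 requires Δl = ±1, so l_f ∈ {1, 3}; with 0 ≤ l_f ≤ n_f−1 = 2, the allowed l_f values are {1}.
For l_f = 1: m_f ∈ {m_i−1, m_i, m_i+1} ∩ [−1, 1] = {-1, 0, 1} → 3 states.
Total: 3.

3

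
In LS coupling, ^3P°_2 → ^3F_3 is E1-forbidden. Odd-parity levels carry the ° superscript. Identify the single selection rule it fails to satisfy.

the ΔL = 0, ±1 rule

Reading off the term symbols: S 1→1, L 1→3, J 2→3, parity odd→even.
ΔL = 0, ±1 (not L=0↔0): L: 1 → 3, ΔL = +2 — ✗.
ΔJ = 0, ±1 (not J=0↔0): J: 2 → 3, ΔJ = +1 — ✓.
ΔS = 0: S: 1 → 1 — ✓.
Parity must change: odd → even — ✓.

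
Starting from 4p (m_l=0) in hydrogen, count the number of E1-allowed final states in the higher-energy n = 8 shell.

E1 requires Δl = ±1, so l_f ∈ {0, 2}; with 0 ≤ l_f ≤ n_f−1 = 7, the allowed l_f values are {0, 2}.
For l_f = 0: m_f ∈ {m_i−1, m_i, m_i+1} ∩ [−0, 0] = {0} → 1 state.
For l_f = 2: m_f ∈ {m_i−1, m_i, m_i+1} ∩ [−2, 2] = {-1, 0, 1} → 3 states.
Total: 4.

4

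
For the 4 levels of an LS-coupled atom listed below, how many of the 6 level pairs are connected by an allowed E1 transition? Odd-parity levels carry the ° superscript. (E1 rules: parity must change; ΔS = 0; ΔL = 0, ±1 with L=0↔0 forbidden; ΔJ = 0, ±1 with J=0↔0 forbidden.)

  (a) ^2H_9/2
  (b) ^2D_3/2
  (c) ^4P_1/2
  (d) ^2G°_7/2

(a)–(b): forbidden (parity, ΔL, ΔJ).
(a)–(c): forbidden (parity, ΔS, ΔL, ΔJ).
(a)–(d): allowed.
(b)–(c): forbidden (parity, ΔS).
(b)–(d): forbidden (ΔL, ΔJ).
(c)–(d): forbidden (ΔS, ΔL, ΔJ).
Allowed pairs: 1 of 6.

1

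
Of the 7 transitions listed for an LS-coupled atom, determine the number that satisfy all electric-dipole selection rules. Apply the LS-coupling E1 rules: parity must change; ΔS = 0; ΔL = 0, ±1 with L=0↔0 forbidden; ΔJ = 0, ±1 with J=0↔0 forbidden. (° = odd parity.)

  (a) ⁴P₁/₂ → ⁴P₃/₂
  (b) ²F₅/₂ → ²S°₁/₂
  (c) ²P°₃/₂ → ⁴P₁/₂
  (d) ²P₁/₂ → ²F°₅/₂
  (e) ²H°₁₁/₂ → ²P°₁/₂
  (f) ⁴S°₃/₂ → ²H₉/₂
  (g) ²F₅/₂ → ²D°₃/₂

(a) forbidden (parity fails)
(b) forbidden (ΔL, ΔJ fail)
(c) forbidden (ΔS fails)
(d) forbidden (ΔL, ΔJ fail)
(e) forbidden (parity, ΔL, ΔJ fail)
(f) forbidden (ΔS, ΔL, ΔJ fail)
(g) allowed
Total allowed: 1 of 7.

1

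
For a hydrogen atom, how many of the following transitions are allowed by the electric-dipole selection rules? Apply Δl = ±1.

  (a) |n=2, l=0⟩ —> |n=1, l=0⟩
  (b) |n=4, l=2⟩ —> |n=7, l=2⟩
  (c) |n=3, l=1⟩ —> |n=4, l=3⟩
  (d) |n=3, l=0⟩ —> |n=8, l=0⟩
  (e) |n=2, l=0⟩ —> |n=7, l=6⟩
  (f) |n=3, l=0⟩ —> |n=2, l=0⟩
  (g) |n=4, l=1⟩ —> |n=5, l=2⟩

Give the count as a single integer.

1

(a) forbidden — Δl = +0 (E1 requires Δl = ±1)
(b) forbidden — Δl = +0 (E1 requires Δl = ±1)
(c) forbidden — Δl = +2 (E1 requires Δl = ±1)
(d) forbidden — Δl = +0 (E1 requires Δl = ±1)
(e) forbidden — Δl = +6 (E1 requires Δl = ±1)
(f) forbidden — Δl = +0 (E1 requires Δl = ±1)
(g) allowed
Total allowed: 1 of 7.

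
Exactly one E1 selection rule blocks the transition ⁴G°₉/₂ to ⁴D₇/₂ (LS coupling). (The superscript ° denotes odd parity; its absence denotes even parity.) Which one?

the ΔL = 0, ±1 rule

Initial level: S=3/2, L=4, J=9/2, parity odd. Final level: S=3/2, L=2, J=7/2, parity even.
Parity must change: odd → even — ok.
ΔS = 0: S: 3/2 → 3/2 — ok.
ΔL = 0, ±1 (not L=0↔0): L: 4 → 2, ΔL = -2 — fails.
ΔJ = 0, ±1 (not J=0↔0): J: 9/2 → 7/2, ΔJ = -1 — ok.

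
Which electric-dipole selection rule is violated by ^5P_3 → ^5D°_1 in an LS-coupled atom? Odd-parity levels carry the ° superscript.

the ΔJ = 0, ±1 rule

Reading off the term symbols: S 2→2, L 1→2, J 3→1, parity even→odd.
ΔL = 0, ±1 (not L=0↔0): L: 1 → 2, ΔL = +1 — ✓.
ΔJ = 0, ±1 (not J=0↔0): J: 3 → 1, ΔJ = -2 — ✗.
ΔS = 0: S: 2 → 2 — ✓.
Parity must change: even → odd — ✓.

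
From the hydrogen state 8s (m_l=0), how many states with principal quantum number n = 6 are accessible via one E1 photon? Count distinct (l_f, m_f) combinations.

3

E1 requires Δl = ±1, so l_f ∈ {-1, 1}; with 0 ≤ l_f ≤ n_f−1 = 5, the allowed l_f values are {1}.
For l_f = 1: m_f ∈ {m_i−1, m_i, m_i+1} ∩ [−1, 1] = {-1, 0, 1} → 3 states.
Total: 3.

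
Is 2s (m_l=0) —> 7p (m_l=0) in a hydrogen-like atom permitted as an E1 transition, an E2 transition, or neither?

E1

Δl = 1 − 0 = +1; l_i + l_f = 1.
Δm_l = +0.
E1 (Δl = ±1, |Δm_l| ≤ 1): satisfied.
E2 (Δl = 0,±2, l_i+l_f ≥ 2, |Δm_l| ≤ 2): not satisfied.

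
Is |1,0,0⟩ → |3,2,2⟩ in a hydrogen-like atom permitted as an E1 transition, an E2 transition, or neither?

E2

Δl = 2 − 0 = +2; l_i + l_f = 2.
Δm_l = +2.
E1 (Δl = ±1, |Δm_l| ≤ 1): not satisfied.
E2 (Δl = 0,±2, l_i+l_f ≥ 2, |Δm_l| ≤ 2): satisfied.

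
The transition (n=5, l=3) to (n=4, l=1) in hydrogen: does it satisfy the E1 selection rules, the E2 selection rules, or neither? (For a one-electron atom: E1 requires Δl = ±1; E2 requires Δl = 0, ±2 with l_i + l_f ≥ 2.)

Δl = 1 − 3 = -2; l_i + l_f = 4.
E1 (Δl = ±1): not satisfied.
E2 (Δl = 0,±2, l_i+l_f ≥ 2): satisfied.

E2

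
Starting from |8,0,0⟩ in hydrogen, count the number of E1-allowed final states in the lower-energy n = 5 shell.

E1 requires Δl = ±1, so l_f ∈ {-1, 1}; with 0 ≤ l_f ≤ n_f−1 = 4, the allowed l_f values are {1}.
For l_f = 1: m_f ∈ {m_i−1, m_i, m_i+1} ∩ [−1, 1] = {-1, 0, 1} → 3 states.
Total: 3.

3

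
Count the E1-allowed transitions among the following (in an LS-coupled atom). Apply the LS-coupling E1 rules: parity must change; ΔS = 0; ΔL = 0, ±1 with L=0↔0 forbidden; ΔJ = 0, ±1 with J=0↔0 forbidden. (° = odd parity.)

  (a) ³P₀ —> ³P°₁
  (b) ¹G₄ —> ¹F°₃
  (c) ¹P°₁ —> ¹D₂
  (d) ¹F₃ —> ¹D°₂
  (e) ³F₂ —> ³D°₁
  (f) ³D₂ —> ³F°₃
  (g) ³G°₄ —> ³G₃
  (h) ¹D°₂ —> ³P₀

(a) allowed
(b) allowed
(c) allowed
(d) allowed
(e) allowed
(f) allowed
(g) allowed
(h) forbidden (ΔS, ΔJ fail)
Total allowed: 7 of 8.

7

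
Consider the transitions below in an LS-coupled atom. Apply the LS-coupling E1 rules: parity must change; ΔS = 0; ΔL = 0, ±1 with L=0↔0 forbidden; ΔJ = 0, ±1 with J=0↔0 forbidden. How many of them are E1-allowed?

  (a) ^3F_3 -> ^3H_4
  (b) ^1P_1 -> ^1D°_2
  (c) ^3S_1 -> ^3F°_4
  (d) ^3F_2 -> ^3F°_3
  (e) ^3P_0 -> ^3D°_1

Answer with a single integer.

(a) forbidden (parity, ΔL fail)
(b) allowed
(c) forbidden (ΔL, ΔJ fail)
(d) allowed
(e) allowed
Total allowed: 3 of 5.

3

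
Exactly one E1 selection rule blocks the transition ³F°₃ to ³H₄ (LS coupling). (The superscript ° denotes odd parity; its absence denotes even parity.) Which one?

Initial level: S=1, L=3, J=3, parity odd. Final level: S=1, L=5, J=4, parity even.
ΔJ = 0, ±1 (not J=0↔0): J: 3 → 4, ΔJ = +1 — satisfied.
ΔL = 0, ±1 (not L=0↔0): L: 3 → 5, ΔL = +2 — violated.
ΔS = 0: S: 1 → 1 — satisfied.
Parity must change: odd → even — satisfied.

the ΔL = 0, ±1 rule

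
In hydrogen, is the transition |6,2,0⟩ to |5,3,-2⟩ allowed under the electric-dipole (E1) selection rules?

forbidden

Δl = 3 − 2 = +1; the E1 rule Δl = ±1 is ✓.
Δm_l = -2 − (0) = -2. E1 requires Δm_l = 0, ±1: ✗.
The transition is electric-dipole forbidden.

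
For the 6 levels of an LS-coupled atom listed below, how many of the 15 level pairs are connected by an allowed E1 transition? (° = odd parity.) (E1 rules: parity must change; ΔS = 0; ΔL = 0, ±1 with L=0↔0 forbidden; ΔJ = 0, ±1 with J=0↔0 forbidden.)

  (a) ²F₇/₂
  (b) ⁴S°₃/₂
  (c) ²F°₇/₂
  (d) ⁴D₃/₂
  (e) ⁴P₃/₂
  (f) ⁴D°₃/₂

(a)–(b): forbidden (ΔS, ΔL, ΔJ).
(a)–(c): allowed.
(a)–(d): forbidden (parity, ΔS, ΔJ).
(a)–(e): forbidden (parity, ΔS, ΔL, ΔJ).
(a)–(f): forbidden (ΔS, ΔJ).
(b)–(c): forbidden (parity, ΔS, ΔL, ΔJ).
(b)–(d): forbidden (ΔL).
(b)–(e): allowed.
(b)–(f): forbidden (parity, ΔL).
(c)–(d): forbidden (ΔS, ΔJ).
(c)–(e): forbidden (ΔS, ΔL, ΔJ).
(c)–(f): forbidden (parity, ΔS, ΔJ).
(d)–(e): forbidden (parity).
(d)–(f): allowed.
(e)–(f): allowed.
Allowed pairs: 4 of 15.

4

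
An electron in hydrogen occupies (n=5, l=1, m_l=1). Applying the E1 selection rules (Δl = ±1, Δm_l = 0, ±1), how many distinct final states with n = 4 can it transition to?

E1 requires Δl = ±1, so l_f ∈ {0, 2}; with 0 ≤ l_f ≤ n_f−1 = 3, the allowed l_f values are {0, 2}.
For l_f = 0: m_f ∈ {m_i−1, m_i, m_i+1} ∩ [−0, 0] = {0} → 1 state.
For l_f = 2: m_f ∈ {m_i−1, m_i, m_i+1} ∩ [−2, 2] = {0, 1, 2} → 3 states.
Total: 4.

4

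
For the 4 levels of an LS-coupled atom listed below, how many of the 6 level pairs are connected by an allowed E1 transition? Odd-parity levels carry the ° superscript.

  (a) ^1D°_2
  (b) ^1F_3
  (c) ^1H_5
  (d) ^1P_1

(a)–(b): allowed.
(a)–(c): forbidden (ΔL, ΔJ).
(a)–(d): allowed.
(b)–(c): forbidden (parity, ΔL, ΔJ).
(b)–(d): forbidden (parity, ΔL, ΔJ).
(c)–(d): forbidden (parity, ΔL, ΔJ).
Allowed pairs: 2 of 6.

2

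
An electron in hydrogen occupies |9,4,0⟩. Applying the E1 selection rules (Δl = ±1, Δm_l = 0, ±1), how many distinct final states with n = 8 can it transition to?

E1 requires Δl = ±1, so l_f ∈ {3, 5}; with 0 ≤ l_f ≤ n_f−1 = 7, the allowed l_f values are {3, 5}.
For l_f = 3: m_f ∈ {m_i−1, m_i, m_i+1} ∩ [−3, 3] = {-1, 0, 1} → 3 states.
For l_f = 5: m_f ∈ {m_i−1, m_i, m_i+1} ∩ [−5, 5] = {-1, 0, 1} → 3 states.
Total: 6.

6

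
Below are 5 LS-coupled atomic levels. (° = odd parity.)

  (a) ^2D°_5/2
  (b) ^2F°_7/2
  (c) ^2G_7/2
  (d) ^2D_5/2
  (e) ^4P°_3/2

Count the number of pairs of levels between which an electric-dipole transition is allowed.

(a)–(b): forbidden (parity).
(a)–(c): forbidden (ΔL).
(a)–(d): allowed.
(a)–(e): forbidden (parity, ΔS).
(b)–(c): allowed.
(b)–(d): allowed.
(b)–(e): forbidden (parity, ΔS, ΔL, ΔJ).
(c)–(d): forbidden (parity, ΔL).
(c)–(e): forbidden (ΔS, ΔL, ΔJ).
(d)–(e): forbidden (ΔS).
Allowed pairs: 3 of 10.

3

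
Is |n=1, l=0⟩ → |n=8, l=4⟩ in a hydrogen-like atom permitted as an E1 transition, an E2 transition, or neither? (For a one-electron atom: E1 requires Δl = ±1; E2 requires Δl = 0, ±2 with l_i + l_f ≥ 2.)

Δl = 4 − 0 = +4; l_i + l_f = 4.
E1 (Δl = ±1): not satisfied.
E2 (Δl = 0,±2, l_i+l_f ≥ 2): not satisfied.

neither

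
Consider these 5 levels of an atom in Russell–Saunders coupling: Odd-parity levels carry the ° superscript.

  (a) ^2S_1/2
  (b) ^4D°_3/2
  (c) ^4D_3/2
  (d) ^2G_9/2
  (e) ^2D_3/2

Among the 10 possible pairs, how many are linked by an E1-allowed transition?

(a)–(b): forbidden (ΔS, ΔL).
(a)–(c): forbidden (parity, ΔS, ΔL).
(a)–(d): forbidden (parity, ΔL, ΔJ).
(a)–(e): forbidden (parity, ΔL).
(b)–(c): allowed.
(b)–(d): forbidden (ΔS, ΔL, ΔJ).
(b)–(e): forbidden (ΔS).
(c)–(d): forbidden (parity, ΔS, ΔL, ΔJ).
(c)–(e): forbidden (parity, ΔS).
(d)–(e): forbidden (parity, ΔL, ΔJ).
Allowed pairs: 1 of 10.

1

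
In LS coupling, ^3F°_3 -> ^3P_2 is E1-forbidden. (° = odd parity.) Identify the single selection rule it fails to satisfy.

the ΔL = 0, ±1 rule

Reading off the term symbols: S 1→1, L 3→1, J 3→2, parity odd→even.
Parity must change: odd → even — ✓.
ΔS = 0: S: 1 → 1 — ✓.
ΔL = 0, ±1 (not L=0↔0): L: 3 → 1, ΔL = -2 — ✗.
ΔJ = 0, ±1 (not J=0↔0): J: 3 → 2, ΔJ = -1 — ✓.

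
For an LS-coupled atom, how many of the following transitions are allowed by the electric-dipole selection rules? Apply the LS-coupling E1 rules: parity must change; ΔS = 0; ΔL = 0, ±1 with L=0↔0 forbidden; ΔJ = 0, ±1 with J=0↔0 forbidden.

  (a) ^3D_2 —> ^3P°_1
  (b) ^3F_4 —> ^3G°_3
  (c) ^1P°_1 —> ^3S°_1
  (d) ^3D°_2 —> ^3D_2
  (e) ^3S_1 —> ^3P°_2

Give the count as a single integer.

(a) allowed
(b) allowed
(c) forbidden (parity, ΔS fail)
(d) allowed
(e) allowed
Total allowed: 4 of 5.

4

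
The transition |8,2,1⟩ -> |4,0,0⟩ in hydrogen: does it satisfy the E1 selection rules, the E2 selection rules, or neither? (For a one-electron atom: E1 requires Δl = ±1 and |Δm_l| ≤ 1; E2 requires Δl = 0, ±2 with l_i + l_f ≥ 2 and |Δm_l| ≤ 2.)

E2

Δl = 0 − 2 = -2; l_i + l_f = 2.
Δm_l = -1.
E1 (Δl = ±1, |Δm_l| ≤ 1): not satisfied.
E2 (Δl = 0,±2, l_i+l_f ≥ 2, |Δm_l| ≤ 2): satisfied.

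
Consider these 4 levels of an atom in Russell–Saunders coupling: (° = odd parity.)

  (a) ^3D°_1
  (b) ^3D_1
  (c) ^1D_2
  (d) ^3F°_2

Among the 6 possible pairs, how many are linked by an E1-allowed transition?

2

(a)–(b): allowed.
(a)–(c): forbidden (ΔS).
(a)–(d): forbidden (parity).
(b)–(c): forbidden (parity, ΔS).
(b)–(d): allowed.
(c)–(d): forbidden (ΔS).
Allowed pairs: 2 of 6.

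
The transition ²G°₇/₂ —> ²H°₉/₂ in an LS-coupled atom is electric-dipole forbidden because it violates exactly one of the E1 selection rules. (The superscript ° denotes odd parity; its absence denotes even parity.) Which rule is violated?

parity

Parity must change: odd → odd — violated.
ΔS = 0: S: 1/2 → 1/2 — satisfied.
ΔL = 0, ±1 (not L=0↔0): L: 4 → 5, ΔL = +1 — satisfied.
ΔJ = 0, ±1 (not J=0↔0): J: 7/2 → 9/2, ΔJ = +1 — satisfied.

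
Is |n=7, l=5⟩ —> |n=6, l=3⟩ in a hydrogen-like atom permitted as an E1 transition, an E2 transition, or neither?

Δl = 3 − 5 = -2; l_i + l_f = 8.
E1 (Δl = ±1): not satisfied.
E2 (Δl = 0,±2, l_i+l_f ≥ 2): satisfied.

E2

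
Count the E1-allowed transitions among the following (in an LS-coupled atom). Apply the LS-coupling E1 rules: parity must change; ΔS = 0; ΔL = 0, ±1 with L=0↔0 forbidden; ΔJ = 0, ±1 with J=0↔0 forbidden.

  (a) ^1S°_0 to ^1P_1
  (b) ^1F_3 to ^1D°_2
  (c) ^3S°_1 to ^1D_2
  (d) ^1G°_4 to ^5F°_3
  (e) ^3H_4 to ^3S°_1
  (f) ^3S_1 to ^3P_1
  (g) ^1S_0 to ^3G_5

2

(a) allowed
(b) allowed
(c) forbidden (ΔS, ΔL fail)
(d) forbidden (parity, ΔS fail)
(e) forbidden (ΔL, ΔJ fail)
(f) forbidden (parity fails)
(g) forbidden (parity, ΔS, ΔL, ΔJ fail)
Total allowed: 2 of 7.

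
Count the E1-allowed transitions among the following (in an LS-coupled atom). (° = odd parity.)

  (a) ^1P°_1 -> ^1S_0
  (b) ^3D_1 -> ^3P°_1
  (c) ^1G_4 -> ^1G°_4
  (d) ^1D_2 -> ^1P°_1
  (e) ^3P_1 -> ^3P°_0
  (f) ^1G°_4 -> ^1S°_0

(a) allowed
(b) allowed
(c) allowed
(d) allowed
(e) allowed
(f) forbidden (parity, ΔL, ΔJ fail)
Total allowed: 5 of 6.

5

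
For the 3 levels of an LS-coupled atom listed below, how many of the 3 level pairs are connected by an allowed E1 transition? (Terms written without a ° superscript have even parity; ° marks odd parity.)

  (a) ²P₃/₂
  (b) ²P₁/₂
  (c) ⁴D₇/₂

0

(a)–(b): forbidden (parity).
(a)–(c): forbidden (parity, ΔS, ΔJ).
(b)–(c): forbidden (parity, ΔS, ΔJ).
Allowed pairs: 0 of 3.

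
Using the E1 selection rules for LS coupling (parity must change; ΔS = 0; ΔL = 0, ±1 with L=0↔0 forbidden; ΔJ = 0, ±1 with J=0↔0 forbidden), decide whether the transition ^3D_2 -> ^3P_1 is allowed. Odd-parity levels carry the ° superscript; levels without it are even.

Initial level: S=1, L=2, J=2, parity even. Final level: S=1, L=1, J=1, parity even.
Parity must change: even → even — fails.
ΔS = 0: S: 1 → 1 — passes.
ΔL = 0, ±1 (not L=0↔0): L: 2 → 1, ΔL = -1 — passes.
ΔJ = 0, ±1 (not J=0↔0): J: 2 → 1, ΔJ = -1 — passes.
Rule(s) violated: parity.

forbidden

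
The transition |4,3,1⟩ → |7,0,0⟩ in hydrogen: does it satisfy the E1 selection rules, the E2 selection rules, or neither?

Δl = 0 − 3 = -3; l_i + l_f = 3.
Δm_l = -1.
E1 (Δl = ±1, |Δm_l| ≤ 1): not satisfied.
E2 (Δl = 0,±2, l_i+l_f ≥ 2, |Δm_l| ≤ 2): not satisfied.

neither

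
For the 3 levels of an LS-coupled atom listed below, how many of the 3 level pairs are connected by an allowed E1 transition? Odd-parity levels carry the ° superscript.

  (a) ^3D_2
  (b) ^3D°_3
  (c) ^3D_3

(a)–(b): allowed.
(a)–(c): forbidden (parity).
(b)–(c): allowed.
Allowed pairs: 2 of 3.

2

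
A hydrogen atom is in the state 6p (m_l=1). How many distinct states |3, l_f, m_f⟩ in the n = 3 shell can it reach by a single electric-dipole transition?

E1 requires Δl = ±1, so l_f ∈ {0, 2}; with 0 ≤ l_f ≤ n_f−1 = 2, the allowed l_f values are {0, 2}.
For l_f = 0: m_f ∈ {m_i−1, m_i, m_i+1} ∩ [−0, 0] = {0} → 1 state.
For l_f = 2: m_f ∈ {m_i−1, m_i, m_i+1} ∩ [−2, 2] = {0, 1, 2} → 3 states.
Total: 4.

4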